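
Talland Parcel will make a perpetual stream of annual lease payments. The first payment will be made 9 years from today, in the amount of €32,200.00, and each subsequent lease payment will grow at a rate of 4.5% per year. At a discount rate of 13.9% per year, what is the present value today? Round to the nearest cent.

€120931.16

Value at end of year 8: C₁ / (r − g) = €32,200.00 / (0.139 − 0.045) = €342,553.1915
Discount to today: PV = €342,553.1915 / (1 + 0.139)^8 = €342,553.1915 / 2.832630 = €120,931.16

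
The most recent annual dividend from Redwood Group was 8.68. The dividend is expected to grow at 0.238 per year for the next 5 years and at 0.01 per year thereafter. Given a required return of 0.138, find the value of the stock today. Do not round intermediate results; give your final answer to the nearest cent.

160.63

D_1 = 10.74584
D_2 = 13.30335
D_3 = 16.46955
D_4 = 20.38930
D_5 = 25.24195
Terminal value at year 5: TV = D_5×(1+g_2)/(r−g_2) = 25.49437/0.128 = 199.17478
P_0 = D_1/(1+r)^1 + D_2/(1+r)^2 + D_3/(1+r)^3 + D_4/(1+r)^4 + D_5/(1+r)^5 + TV/(1+r)^5
    = 9.44274 + 10.27251 + 11.17519 + 12.15719 + 13.22549 + 104.35735 = 160.63047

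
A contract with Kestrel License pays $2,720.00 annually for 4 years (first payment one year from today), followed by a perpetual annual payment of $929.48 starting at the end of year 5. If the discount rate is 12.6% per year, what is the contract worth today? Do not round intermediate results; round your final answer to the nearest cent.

$12747.24

PV of 4-year annuity: $2,720.00 × [1 − (1+0.126)^−4] / 0.126 = 8158.26686
Perpetuity value at year 4: $929.48 / 0.126 = 7376.82540
PV of perpetuity: 7376.82540 / (1+0.126)^4 = 4588.97765
Total PV = 8158.26686 + 4588.97765 = 12747.24451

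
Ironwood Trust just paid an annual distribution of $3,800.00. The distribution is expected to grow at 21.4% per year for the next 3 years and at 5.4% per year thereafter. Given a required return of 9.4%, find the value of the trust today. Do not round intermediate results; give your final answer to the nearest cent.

$150914.71

D_1 = 4613.20000
D_2 = 5600.42480
D_3 = 6798.91571
Terminal value at year 3: TV = D_3×(1+g_2)/(r−g_2) = 7166.05716/0.04 = 179151.42888
P_0 = D_1/(1+r)^1 + D_2/(1+r)^2 + D_3/(1+r)^3 + TV/(1+r)^3
    = 4216.81901 + 4679.35858 + 5192.63374 + 136825.89903 = 150914.71035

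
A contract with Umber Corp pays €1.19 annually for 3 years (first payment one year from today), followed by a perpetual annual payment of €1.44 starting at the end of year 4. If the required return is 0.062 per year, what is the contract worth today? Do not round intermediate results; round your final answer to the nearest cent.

€22.56

PV of 3-year annuity: €1.19 × [1 − (1+0.062)^−3] / 0.062 = 3.16915
Perpetuity value at year 3: €1.44 / 0.062 = 23.22581
PV of perpetuity: 23.22581 / (1+0.062)^3 = 19.39087
Total PV = 3.16915 + 19.39087 = 22.56002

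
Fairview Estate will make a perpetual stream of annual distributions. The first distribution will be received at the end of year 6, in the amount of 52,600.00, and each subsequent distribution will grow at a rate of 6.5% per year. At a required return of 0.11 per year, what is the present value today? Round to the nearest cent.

Value at end of year 5: C₁ / (r − g) = 52,600.00 / (0.11 − 0.065) = 1,168,888.8889
Discount to today: PV = 1,168,888.8889 / (1 + 0.11)^5 = 1,168,888.8889 / 1.685058 = 693,678.66

693678.66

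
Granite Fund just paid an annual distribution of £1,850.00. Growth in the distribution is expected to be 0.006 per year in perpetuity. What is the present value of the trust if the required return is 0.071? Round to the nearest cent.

£28632.31

D₁ = D₀ × (1 + g) = £1,850.00 × 1.006 = £1,861.1000
Growing perpetuity: P = D₁ / (r − g) = £1,861.1000 / (0.071 − 0.006) = £28,632.31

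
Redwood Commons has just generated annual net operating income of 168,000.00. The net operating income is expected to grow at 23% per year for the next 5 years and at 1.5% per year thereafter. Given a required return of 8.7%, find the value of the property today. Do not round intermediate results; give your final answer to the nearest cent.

D_1 = 206640.00000
D_2 = 254167.20000
D_3 = 312625.65600
D_4 = 384529.55688
D_5 = 472971.35496
Terminal value at year 5: TV = D_5×(1+g_2)/(r−g_2) = 480065.92529/0.072 = 6667582.29565
P_0 = D_1/(1+r)^1 + D_2/(1+r)^2 + D_3/(1+r)^3 + D_4/(1+r)^4 + D_5/(1+r)^5 + TV/(1+r)^5
    = 190101.19595 + 215109.90894 + 243408.63661 + 275430.19599 + 311664.34320 + 4393601.50488 = 5629315.78558

5629315.79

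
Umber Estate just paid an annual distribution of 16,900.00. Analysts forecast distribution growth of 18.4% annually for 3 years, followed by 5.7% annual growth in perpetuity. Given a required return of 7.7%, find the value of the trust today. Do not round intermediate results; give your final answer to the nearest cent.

D_1 = 20009.60000
D_2 = 23691.36640
D_3 = 28050.57782
Terminal value at year 3: TV = D_3×(1+g_2)/(r−g_2) = 29649.46075/0.02 = 1482473.03766
P_0 = D_1/(1+r)^1 + D_2/(1+r)^2 + D_3/(1+r)^3 + TV/(1+r)^3
    = 18579.01578 + 20424.84187 + 22454.05085 + 1186696.58757 = 1248154.49608

1248154.50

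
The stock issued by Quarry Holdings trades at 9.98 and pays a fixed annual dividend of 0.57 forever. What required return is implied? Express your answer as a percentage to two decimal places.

P = C/r ⇒ r = C/P = 0.57/9.98 = 0.057114

5.71%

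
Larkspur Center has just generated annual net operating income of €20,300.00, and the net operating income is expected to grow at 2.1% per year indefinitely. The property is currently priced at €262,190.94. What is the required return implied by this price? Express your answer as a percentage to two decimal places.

D₁ = €20,300.00 × 1.021 = €20,726.3000
P = D₁/(r − g) ⇒ r = D₁/P + g = €20,726.3000/€262,190.94 + 0.021 = 0.079050 + 0.021 = 0.100050

10.01%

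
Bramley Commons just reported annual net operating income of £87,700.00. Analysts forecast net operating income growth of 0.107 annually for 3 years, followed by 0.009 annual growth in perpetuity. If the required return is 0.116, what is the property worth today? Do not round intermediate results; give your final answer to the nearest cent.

D_1 = 97083.90000
D_2 = 107471.87730
D_3 = 118971.36817
Terminal value at year 3: TV = D_3×(1+g_2)/(r−g_2) = 120042.11048/0.107 = 1121888.88303
P_0 = D_1/(1+r)^1 + D_2/(1+r)^2 + D_3/(1+r)^3 + TV/(1+r)^3
    = 86992.74194 + 86291.18757 + 85595.29089 + 807155.59354 = 1066034.81394

£1066034.81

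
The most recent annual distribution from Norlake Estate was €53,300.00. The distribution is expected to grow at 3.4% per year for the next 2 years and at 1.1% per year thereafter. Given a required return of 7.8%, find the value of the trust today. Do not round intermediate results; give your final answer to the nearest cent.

D_1 = 55112.20000
D_2 = 56986.01480
Terminal value at year 2: TV = D_2×(1+g_2)/(r−g_2) = 57612.86096/0.067 = 859893.44721
P_0 = D_1/(1+r)^1 + D_2/(1+r)^2 + TV/(1+r)^2
    = 51124.48980 + 49037.77593 + 739958.08152 = 840120.34724

€840120.35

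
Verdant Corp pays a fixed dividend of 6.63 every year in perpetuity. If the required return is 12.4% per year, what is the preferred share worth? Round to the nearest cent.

Level perpetuity: PV = C / r = 6.63 / 0.124 = 53.47

53.47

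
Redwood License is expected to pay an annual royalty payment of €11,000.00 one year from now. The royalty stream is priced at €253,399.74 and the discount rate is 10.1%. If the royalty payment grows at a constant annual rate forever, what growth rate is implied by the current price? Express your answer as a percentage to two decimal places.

P = D₁/(r−g) ⇒ g = r − D₁/P = 0.101 − €11,000.00/€253,399.74 = 0.057590

5.76%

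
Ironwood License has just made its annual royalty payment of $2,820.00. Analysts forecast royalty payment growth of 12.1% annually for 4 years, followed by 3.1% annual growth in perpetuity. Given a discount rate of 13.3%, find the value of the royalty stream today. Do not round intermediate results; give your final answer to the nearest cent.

$38300.05

D_1 = 3161.22000
D_2 = 3543.72762
D_3 = 3972.51866
D_4 = 4453.19342
Terminal value at year 4: TV = D_4×(1+g_2)/(r−g_2) = 4591.24242/0.102 = 45012.18055
P_0 = D_1/(1+r)^1 + D_2/(1+r)^2 + D_3/(1+r)^3 + D_4/(1+r)^4 + TV/(1+r)^4
    = 2790.13239 + 2760.58112 + 2731.34284 + 2702.41423 + 27315.57914 = 38300.04972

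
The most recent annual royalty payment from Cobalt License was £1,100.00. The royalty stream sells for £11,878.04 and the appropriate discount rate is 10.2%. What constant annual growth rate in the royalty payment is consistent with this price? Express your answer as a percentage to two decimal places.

0.86%

P = D₀(1+g)/(r−g) ⇒ P(r−g) = D₀(1+g) ⇒ g(P+D₀) = P·r − D₀
g = (P·r − D₀)/(P + D₀) = (£11,878.04×0.102 − £1,100.00) / (£11,878.04 + £1,100.00) = 0.008596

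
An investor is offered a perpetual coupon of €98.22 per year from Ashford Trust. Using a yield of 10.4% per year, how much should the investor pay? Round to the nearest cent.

€944.42

Level perpetuity: PV = C / r = €98.22 / 0.104 = €944.42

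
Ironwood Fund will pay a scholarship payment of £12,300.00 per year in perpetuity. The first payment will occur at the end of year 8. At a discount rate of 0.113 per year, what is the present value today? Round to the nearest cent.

Value at end of year 7: C / r = £12,300.00 / 0.113 = £108,849.5575
Discount to today: PV = £108,849.5575 / (1 + 0.113)^7 = £108,849.5575 / 2.115759 = £51,447.05

£51447.05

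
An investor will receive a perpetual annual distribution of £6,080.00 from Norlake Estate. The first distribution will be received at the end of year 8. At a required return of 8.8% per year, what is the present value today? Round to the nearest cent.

Value at end of year 7: C / r = £6,080.00 / 0.088 = £69,090.9091
Discount to today: PV = £69,090.9091 / (1 + 0.088)^7 = £69,090.9091 / 1.804689 = £38,284.12

£38284.12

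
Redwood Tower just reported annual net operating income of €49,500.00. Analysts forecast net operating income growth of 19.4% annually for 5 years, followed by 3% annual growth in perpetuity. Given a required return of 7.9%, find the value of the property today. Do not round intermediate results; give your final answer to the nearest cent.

€2065296.28

D_1 = 59103.00000
D_2 = 70568.98200
D_3 = 84259.36451
D_4 = 100605.68122
D_5 = 120123.18338
Terminal value at year 5: TV = D_5×(1+g_2)/(r−g_2) = 123726.87888/0.049 = 2525038.34451
P_0 = D_1/(1+r)^1 + D_2/(1+r)^2 + D_3/(1+r)^3 + D_4/(1+r)^4 + D_5/(1+r)^5 + TV/(1+r)^5
    = 54775.71826 + 60613.72345 + 67073.94420 + 74222.69637 + 82133.36373 + 1726476.82937 = 2065296.27537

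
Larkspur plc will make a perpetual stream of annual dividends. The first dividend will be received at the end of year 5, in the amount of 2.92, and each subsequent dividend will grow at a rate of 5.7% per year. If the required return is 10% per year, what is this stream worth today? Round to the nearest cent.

Value at end of year 4: C₁ / (r − g) = 2.92 / (0.1 − 0.057) = 67.9070
Discount to today: PV = 67.9070 / (1 + 0.1)^4 = 67.9070 / 1.464100 = 46.38

46.38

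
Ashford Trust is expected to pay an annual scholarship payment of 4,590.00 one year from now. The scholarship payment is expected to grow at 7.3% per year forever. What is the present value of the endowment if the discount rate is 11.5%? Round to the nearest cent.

Growing perpetuity: P = D₁ / (r − g) = 4,590.0000 / (0.115 − 0.073) = 109,285.71

109285.71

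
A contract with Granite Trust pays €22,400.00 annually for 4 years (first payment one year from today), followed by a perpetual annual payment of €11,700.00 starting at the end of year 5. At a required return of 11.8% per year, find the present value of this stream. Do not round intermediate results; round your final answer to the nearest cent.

€131789.55

PV of 4-year annuity: €22,400.00 × [1 − (1+0.118)^−4] / 0.118 = 68324.20833
Perpetuity value at year 4: €11,700.00 / 0.118 = 99152.54237
PV of perpetuity: 99152.54237 / (1+0.118)^4 = 63465.34427
Total PV = 68324.20833 + 63465.34427 = 131789.55260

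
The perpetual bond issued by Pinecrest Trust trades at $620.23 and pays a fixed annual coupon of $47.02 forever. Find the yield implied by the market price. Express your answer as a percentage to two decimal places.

P = C/r ⇒ r = C/P = $47.02/$620.23 = 0.075811

7.58%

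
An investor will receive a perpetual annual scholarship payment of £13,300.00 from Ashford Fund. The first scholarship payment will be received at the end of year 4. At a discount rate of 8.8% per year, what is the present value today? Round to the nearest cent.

Value at end of year 3: C / r = £13,300.00 / 0.088 = £151,136.3636
Discount to today: PV = £151,136.3636 / (1 + 0.088)^3 = £151,136.3636 / 1.287913 = £117,349.78

£117349.78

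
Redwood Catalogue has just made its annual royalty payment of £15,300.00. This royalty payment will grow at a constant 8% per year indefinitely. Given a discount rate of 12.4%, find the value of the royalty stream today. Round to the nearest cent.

£375545.45

D₁ = D₀ × (1 + g) = £15,300.00 × 1.08 = £16,524.0000
Growing perpetuity: P = D₁ / (r − g) = £16,524.0000 / (0.124 − 0.08) = £375,545.45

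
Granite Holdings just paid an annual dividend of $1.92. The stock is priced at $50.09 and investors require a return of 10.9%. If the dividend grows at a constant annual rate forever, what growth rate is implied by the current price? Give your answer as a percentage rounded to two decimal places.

P = D₀(1+g)/(r−g) ⇒ P(r−g) = D₀(1+g) ⇒ g(P+D₀) = P·r − D₀
g = (P·r − D₀)/(P + D₀) = ($50.09×0.109 − $1.92) / ($50.09 + $1.92) = 0.068060

6.81%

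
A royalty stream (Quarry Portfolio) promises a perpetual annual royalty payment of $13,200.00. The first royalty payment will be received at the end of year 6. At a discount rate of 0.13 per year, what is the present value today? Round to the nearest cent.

Value at end of year 5: C / r = $13,200.00 / 0.13 = $101,538.4615
Discount to today: PV = $101,538.4615 / (1 + 0.13)^5 = $101,538.4615 / 1.842435 = $55,111.01

$55111.01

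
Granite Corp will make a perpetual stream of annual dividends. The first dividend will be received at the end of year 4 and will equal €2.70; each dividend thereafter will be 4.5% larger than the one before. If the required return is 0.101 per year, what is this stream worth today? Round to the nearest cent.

Value at end of year 3: C₁ / (r − g) = €2.70 / (0.101 − 0.045) = €48.2143
Discount to today: PV = €48.2143 / (1 + 0.101)^3 = €48.2143 / 1.334633 = €36.13

€36.13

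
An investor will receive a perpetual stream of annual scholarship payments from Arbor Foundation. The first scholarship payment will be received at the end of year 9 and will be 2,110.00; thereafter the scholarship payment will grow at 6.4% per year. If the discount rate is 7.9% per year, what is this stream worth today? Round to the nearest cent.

Value at end of year 8: C₁ / (r − g) = 2,110.00 / (0.079 − 0.064) = 140,666.6667
Discount to today: PV = 140,666.6667 / (1 + 0.079)^8 = 140,666.6667 / 1.837264 = 76,563.12

76563.12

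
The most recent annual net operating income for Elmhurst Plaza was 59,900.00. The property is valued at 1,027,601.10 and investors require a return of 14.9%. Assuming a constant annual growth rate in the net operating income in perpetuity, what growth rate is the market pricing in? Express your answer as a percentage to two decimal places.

8.57%

P = D₀(1+g)/(r−g) ⇒ P(r−g) = D₀(1+g) ⇒ g(P+D₀) = P·r − D₀
g = (P·r − D₀)/(P + D₀) = (1,027,601.10×0.149 − 59,900.00) / (1,027,601.10 + 59,900.00) = 0.085713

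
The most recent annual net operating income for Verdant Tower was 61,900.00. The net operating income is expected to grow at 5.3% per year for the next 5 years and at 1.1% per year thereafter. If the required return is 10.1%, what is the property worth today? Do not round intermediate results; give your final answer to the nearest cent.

D_1 = 65180.70000
D_2 = 68635.27710
D_3 = 72272.94679
D_4 = 76103.41297
D_5 = 80136.89385
Terminal value at year 5: TV = D_5×(1+g_2)/(r−g_2) = 81018.39969/0.09 = 900204.44095
P_0 = D_1/(1+r)^1 + D_2/(1+r)^2 + D_3/(1+r)^3 + D_4/(1+r)^4 + D_5/(1+r)^5 + TV/(1+r)^5
    = 59201.36240 + 56620.37657 + 54151.91329 + 51791.06693 + 49533.14576 + 556422.33734 = 827720.20229

827720.20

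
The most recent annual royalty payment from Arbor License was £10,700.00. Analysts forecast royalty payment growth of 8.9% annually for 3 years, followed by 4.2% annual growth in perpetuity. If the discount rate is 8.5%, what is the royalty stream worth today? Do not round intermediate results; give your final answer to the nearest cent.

D_1 = 11652.30000
D_2 = 12689.35470
D_3 = 13818.70727
Terminal value at year 3: TV = D_3×(1+g_2)/(r−g_2) = 14399.09297/0.043 = 334862.62729
P_0 = D_1/(1+r)^1 + D_2/(1+r)^2 + D_3/(1+r)^3 + TV/(1+r)^3
    = 10739.44700 + 10779.03944 + 10818.77783 + 262166.66277 = 294503.92704

£294503.93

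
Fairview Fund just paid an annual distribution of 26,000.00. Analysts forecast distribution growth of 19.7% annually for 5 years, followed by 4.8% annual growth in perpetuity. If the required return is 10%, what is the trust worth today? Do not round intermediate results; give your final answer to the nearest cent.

D_1 = 31122.00000
D_2 = 37253.03400
D_3 = 44591.88170
D_4 = 53376.48239
D_5 = 63891.64942
Terminal value at year 5: TV = D_5×(1+g_2)/(r−g_2) = 66958.44860/0.052 = 1287662.47300
P_0 = D_1/(1+r)^1 + D_2/(1+r)^2 + D_3/(1+r)^3 + D_4/(1+r)^4 + D_5/(1+r)^5 + TV/(1+r)^5
    = 28292.72727 + 30787.63140 + 33502.54072 + 36456.85567 + 39671.68749 + 799537.08639 = 968248.52896

968248.53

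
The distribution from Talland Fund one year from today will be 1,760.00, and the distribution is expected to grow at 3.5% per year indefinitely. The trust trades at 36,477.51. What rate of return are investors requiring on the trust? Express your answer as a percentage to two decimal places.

8.32%

P = D₁/(r − g) ⇒ r = D₁/P + g = 1,760.0000/36,477.51 + 0.035 = 0.048249 + 0.035 = 0.083249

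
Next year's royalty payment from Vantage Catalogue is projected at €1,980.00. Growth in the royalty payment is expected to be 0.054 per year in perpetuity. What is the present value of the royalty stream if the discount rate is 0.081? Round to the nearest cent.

Growing perpetuity: P = D₁ / (r − g) = €1,980.0000 / (0.081 − 0.054) = €73,333.33

€73333.33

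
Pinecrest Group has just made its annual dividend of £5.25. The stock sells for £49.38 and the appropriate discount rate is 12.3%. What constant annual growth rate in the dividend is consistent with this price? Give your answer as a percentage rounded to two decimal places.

P = D₀(1+g)/(r−g) ⇒ P(r−g) = D₀(1+g) ⇒ g(P+D₀) = P·r − D₀
g = (P·r − D₀)/(P + D₀) = (£49.38×0.123 − £5.25) / (£49.38 + £5.25) = 0.015079

1.51%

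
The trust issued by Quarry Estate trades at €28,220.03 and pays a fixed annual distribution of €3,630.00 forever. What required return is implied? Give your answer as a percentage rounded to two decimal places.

12.86%

P = C/r ⇒ r = C/P = €3,630.00/€28,220.03 = 0.128632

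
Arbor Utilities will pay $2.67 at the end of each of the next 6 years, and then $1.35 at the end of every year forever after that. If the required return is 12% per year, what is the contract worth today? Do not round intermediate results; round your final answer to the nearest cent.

$16.68

PV of 6-year annuity: $2.67 × [1 − (1+0.12)^−6] / 0.12 = 10.97746
Perpetuity value at year 6: $1.35 / 0.12 = 11.25000
PV of perpetuity: 11.25000 / (1+0.12)^6 = 5.69960
Total PV = 10.97746 + 5.69960 = 16.67706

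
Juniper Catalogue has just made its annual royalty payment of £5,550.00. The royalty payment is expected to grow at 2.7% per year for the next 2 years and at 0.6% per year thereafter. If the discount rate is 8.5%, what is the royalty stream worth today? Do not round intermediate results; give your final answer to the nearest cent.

D_1 = 5699.85000
D_2 = 5853.74595
Terminal value at year 2: TV = D_2×(1+g_2)/(r−g_2) = 5888.86843/0.079 = 74542.63830
P_0 = D_1/(1+r)^1 + D_2/(1+r)^2 + TV/(1+r)^2
    = 5253.31797 + 4972.49544 + 63320.63820 = 73546.45161

£73546.45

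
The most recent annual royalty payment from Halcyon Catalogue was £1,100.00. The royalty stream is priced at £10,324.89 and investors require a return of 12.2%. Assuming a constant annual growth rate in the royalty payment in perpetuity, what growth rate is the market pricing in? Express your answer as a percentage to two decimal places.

1.40%

P = D₀(1+g)/(r−g) ⇒ P(r−g) = D₀(1+g) ⇒ g(P+D₀) = P·r − D₀
g = (P·r − D₀)/(P + D₀) = (£10,324.89×0.122 − £1,100.00) / (£10,324.89 + £1,100.00) = 0.013973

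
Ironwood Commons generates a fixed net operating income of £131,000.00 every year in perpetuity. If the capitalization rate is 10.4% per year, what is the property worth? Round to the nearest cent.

Level perpetuity: PV = C / r = £131,000.00 / 0.104 = £1,259,615.38

£1259615.38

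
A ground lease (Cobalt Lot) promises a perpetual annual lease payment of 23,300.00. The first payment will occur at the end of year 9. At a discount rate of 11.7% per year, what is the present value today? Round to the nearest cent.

Value at end of year 8: C / r = 23,300.00 / 0.117 = 199,145.2991
Discount to today: PV = 199,145.2991 / (1 + 0.117)^8 = 199,145.2991 / 2.423402 = 82,175.94

82175.94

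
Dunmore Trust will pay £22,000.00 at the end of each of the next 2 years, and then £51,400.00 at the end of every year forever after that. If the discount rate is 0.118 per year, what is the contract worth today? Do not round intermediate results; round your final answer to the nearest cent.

£385774.83

PV of 2-year annuity: £22,000.00 × [1 − (1+0.118)^−2] / 0.118 = 37279.06657
Perpetuity value at year 2: £51,400.00 / 0.118 = 435593.22034
PV of perpetuity: 435593.22034 / (1+0.118)^2 = 348495.76481
Total PV = 37279.06657 + 348495.76481 = 385774.83138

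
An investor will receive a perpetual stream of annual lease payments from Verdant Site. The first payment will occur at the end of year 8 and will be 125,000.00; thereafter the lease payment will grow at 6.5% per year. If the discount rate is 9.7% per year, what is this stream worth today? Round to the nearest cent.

Value at end of year 7: C₁ / (r − g) = 125,000.00 / (0.097 − 0.065) = 3,906,250.0000
Discount to today: PV = 3,906,250.0000 / (1 + 0.097)^7 = 3,906,250.0000 / 1.911817 = 2,043,212.99

2043212.99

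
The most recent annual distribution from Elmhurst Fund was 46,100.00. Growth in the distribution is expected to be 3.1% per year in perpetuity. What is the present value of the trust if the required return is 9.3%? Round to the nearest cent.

766598.39

D₁ = D₀ × (1 + g) = 46,100.00 × 1.031 = 47,529.1000
Growing perpetuity: P = D₁ / (r − g) = 47,529.1000 / (0.093 − 0.031) = 766,598.39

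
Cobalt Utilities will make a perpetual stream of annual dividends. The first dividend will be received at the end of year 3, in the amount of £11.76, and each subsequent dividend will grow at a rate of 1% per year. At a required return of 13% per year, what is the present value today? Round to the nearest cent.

Value at end of year 2: C₁ / (r − g) = £11.76 / (0.13 − 0.01) = £98.0000
Discount to today: PV = £98.0000 / (1 + 0.13)^2 = £98.0000 / 1.276900 = £76.75

£76.75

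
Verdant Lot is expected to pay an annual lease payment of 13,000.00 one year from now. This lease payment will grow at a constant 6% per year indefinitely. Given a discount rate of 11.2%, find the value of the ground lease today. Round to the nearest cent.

250000.00

Growing perpetuity: P = D₁ / (r − g) = 13,000.0000 / (0.112 − 0.06) = 250,000.00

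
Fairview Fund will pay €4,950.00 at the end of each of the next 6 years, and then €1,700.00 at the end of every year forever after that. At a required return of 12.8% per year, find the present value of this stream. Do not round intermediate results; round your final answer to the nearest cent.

€26345.97

PV of 6-year annuity: €4,950.00 × [1 − (1+0.128)^−6] / 0.128 = 19898.57452
Perpetuity value at year 6: €1,700.00 / 0.128 = 13281.25000
PV of perpetuity: 13281.25000 / (1+0.128)^6 = 6447.39612
Total PV = 19898.57452 + 6447.39612 = 26345.97064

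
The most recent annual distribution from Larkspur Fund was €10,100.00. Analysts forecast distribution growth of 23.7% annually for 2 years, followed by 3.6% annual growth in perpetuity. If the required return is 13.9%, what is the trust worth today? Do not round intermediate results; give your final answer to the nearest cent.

D_1 = 12493.70000
D_2 = 15454.70690
Terminal value at year 2: TV = D_2×(1+g_2)/(r−g_2) = 16011.07635/0.103 = 155447.34319
P_0 = D_1/(1+r)^1 + D_2/(1+r)^2 + TV/(1+r)^2
    = 10969.00790 + 11912.78558 + 119821.80446 = 142703.59794

€142703.60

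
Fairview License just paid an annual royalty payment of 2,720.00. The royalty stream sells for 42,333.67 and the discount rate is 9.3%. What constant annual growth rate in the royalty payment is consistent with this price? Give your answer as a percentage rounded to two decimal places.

2.70%

P = D₀(1+g)/(r−g) ⇒ P(r−g) = D₀(1+g) ⇒ g(P+D₀) = P·r − D₀
g = (P·r − D₀)/(P + D₀) = (42,333.67×0.093 − 2,720.00) / (42,333.67 + 2,720.00) = 0.027013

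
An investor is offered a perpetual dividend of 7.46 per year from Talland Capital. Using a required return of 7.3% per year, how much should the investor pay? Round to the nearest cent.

102.19

Level perpetuity: PV = C / r = 7.46 / 0.073 = 102.19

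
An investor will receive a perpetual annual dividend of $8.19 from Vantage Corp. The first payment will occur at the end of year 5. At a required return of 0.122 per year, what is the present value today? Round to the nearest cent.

Value at end of year 4: C / r = $8.19 / 0.122 = $67.1311
Discount to today: PV = $67.1311 / (1 + 0.122)^4 = $67.1311 / 1.584789 = $42.36

$42.36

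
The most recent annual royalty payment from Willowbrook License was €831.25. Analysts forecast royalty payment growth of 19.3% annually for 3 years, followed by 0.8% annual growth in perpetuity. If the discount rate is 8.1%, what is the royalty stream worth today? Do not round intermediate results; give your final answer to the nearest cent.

€18475.25

D_1 = 991.68125
D_2 = 1183.07573
D_3 = 1411.40935
Terminal value at year 3: TV = D_3×(1+g_2)/(r−g_2) = 1422.70062/0.073 = 19489.04962
P_0 = D_1/(1+r)^1 + D_2/(1+r)^2 + D_3/(1+r)^3 + TV/(1+r)^3
    = 917.37396 + 1012.42103 + 1117.31572 + 15428.14030 = 18475.25100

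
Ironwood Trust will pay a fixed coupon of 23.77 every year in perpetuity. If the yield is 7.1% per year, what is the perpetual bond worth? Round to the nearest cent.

Level perpetuity: PV = C / r = 23.77 / 0.071 = 334.79

334.79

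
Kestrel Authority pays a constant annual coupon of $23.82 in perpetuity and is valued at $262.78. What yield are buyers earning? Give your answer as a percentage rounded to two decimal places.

9.06%

P = C/r ⇒ r = C/P = $23.82/$262.78 = 0.090646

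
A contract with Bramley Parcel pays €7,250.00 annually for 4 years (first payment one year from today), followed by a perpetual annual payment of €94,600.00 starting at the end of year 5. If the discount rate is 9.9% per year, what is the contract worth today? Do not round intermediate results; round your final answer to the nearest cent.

€678067.37

PV of 4-year annuity: €7,250.00 × [1 − (1+0.099)^−4] / 0.099 = 23031.36092
Perpetuity value at year 4: €94,600.00 / 0.099 = 955555.55556
PV of perpetuity: 955555.55556 / (1+0.099)^4 = 655036.00476
Total PV = 23031.36092 + 655036.00476 = 678067.36568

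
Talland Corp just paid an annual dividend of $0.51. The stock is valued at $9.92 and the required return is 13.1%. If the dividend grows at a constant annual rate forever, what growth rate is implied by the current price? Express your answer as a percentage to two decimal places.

7.57%

P = D₀(1+g)/(r−g) ⇒ P(r−g) = D₀(1+g) ⇒ g(P+D₀) = P·r − D₀
g = (P·r − D₀)/(P + D₀) = ($9.92×0.131 − $0.51) / ($9.92 + $0.51) = 0.075697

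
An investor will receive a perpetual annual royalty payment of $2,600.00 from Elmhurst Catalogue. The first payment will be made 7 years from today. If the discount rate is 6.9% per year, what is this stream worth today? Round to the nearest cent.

Value at end of year 6: C / r = $2,600.00 / 0.069 = $37,681.1594
Discount to today: PV = $37,681.1594 / (1 + 0.069)^6 = $37,681.1594 / 1.492335 = $25,249.80

$25249.80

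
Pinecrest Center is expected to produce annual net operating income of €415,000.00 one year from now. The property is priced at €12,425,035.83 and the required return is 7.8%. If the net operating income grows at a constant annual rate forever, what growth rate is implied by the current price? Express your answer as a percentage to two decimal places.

4.46%

P = D₁/(r−g) ⇒ g = r − D₁/P = 0.078 − €415,000.00/€12,425,035.83 = 0.044600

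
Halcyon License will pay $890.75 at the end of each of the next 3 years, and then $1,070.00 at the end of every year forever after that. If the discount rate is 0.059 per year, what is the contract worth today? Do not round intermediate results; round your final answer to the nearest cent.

$17655.57

PV of 3-year annuity: $890.75 × [1 − (1+0.059)^−3] / 0.059 = 2385.39748
Perpetuity value at year 3: $1,070.00 / 0.059 = 18135.59322
PV of perpetuity: 18135.59322 / (1+0.059)^3 = 15270.17048
Total PV = 2385.39748 + 15270.17048 = 17655.56796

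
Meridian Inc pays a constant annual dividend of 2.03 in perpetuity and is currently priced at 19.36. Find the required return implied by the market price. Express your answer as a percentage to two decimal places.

10.49%

P = C/r ⇒ r = C/P = 2.03/19.36 = 0.104855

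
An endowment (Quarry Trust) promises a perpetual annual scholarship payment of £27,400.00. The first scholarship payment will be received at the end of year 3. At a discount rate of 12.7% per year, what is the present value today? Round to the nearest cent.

Value at end of year 2: C / r = £27,400.00 / 0.127 = £215,748.0315
Discount to today: PV = £215,748.0315 / (1 + 0.127)^2 = £215,748.0315 / 1.270129 = £169,863.09

£169863.09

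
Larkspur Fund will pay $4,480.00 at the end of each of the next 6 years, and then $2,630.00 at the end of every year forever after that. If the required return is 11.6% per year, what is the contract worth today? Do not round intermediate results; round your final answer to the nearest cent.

$30365.47

PV of 6-year annuity: $4,480.00 × [1 − (1+0.116)^−6] / 0.116 = 18629.67410
Perpetuity value at year 6: $2,630.00 / 0.116 = 22672.41379
PV of perpetuity: 22672.41379 / (1+0.116)^6 = 11735.79708
Total PV = 18629.67410 + 11735.79708 = 30365.47118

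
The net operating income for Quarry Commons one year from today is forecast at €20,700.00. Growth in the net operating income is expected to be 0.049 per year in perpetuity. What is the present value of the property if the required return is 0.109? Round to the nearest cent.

€345000.00

Growing perpetuity: P = D₁ / (r − g) = €20,700.0000 / (0.109 − 0.049) = €345,000.00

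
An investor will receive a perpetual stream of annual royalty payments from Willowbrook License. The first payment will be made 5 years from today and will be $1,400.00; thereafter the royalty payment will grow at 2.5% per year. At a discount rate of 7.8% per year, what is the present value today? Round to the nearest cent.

Value at end of year 4: C₁ / (r − g) = $1,400.00 / (0.078 − 0.025) = $26,415.0943
Discount to today: PV = $26,415.0943 / (1 + 0.078)^4 = $26,415.0943 / 1.350439 = $19,560.37

$19560.37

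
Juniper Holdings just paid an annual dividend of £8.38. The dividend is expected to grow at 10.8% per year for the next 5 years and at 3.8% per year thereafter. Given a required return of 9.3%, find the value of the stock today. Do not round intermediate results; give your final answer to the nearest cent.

£212.96

D_1 = 9.28504
D_2 = 10.28782
D_3 = 11.39891
D_4 = 12.62999
D_5 = 13.99403
Terminal value at year 5: TV = D_5×(1+g_2)/(r−g_2) = 14.52580/0.055 = 264.10552
P_0 = D_1/(1+r)^1 + D_2/(1+r)^2 + D_3/(1+r)^3 + D_4/(1+r)^4 + D_5/(1+r)^5 + TV/(1+r)^5
    = 8.49500 + 8.61159 + 8.72977 + 8.84957 + 8.97102 + 169.30769 = 212.96465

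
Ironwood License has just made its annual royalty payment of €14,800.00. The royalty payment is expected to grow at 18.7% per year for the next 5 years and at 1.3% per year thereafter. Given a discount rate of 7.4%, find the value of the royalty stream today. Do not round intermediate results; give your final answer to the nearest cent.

€506201.02

D_1 = 17567.60000
D_2 = 20852.74120
D_3 = 24752.20380
D_4 = 29380.86592
D_5 = 34875.08784
Terminal value at year 5: TV = D_5×(1+g_2)/(r−g_2) = 35328.46398/0.061 = 579155.14728
P_0 = D_1/(1+r)^1 + D_2/(1+r)^2 + D_3/(1+r)^3 + D_4/(1+r)^4 + D_5/(1+r)^5 + TV/(1+r)^5
    = 16357.16946 + 18078.17519 + 19980.25507 + 22082.46068 + 24405.84807 + 405297.11627 = 506201.02473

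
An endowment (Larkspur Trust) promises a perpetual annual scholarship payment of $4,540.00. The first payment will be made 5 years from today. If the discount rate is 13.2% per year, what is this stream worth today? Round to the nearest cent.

$20945.76

Value at end of year 4: C / r = $4,540.00 / 0.132 = $34,393.9394
Discount to today: PV = $34,393.9394 / (1 + 0.132)^4 = $34,393.9394 / 1.642047 = $20,945.76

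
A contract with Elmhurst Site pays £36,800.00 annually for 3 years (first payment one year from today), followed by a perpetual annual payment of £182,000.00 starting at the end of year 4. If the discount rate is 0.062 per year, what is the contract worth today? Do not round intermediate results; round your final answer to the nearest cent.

PV of 3-year annuity: £36,800.00 × [1 − (1+0.062)^−3] / 0.062 = 98003.97994
Perpetuity value at year 3: £182,000.00 / 0.062 = 2935483.87097
PV of perpetuity: 2935483.87097 / (1+0.062)^3 = 2450790.27452
Total PV = 98003.97994 + 2450790.27452 = 2548794.25446

£2548794.25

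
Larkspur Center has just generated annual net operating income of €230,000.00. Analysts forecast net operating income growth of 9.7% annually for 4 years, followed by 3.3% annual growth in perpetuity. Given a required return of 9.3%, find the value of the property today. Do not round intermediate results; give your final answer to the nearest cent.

€4946566.83

D_1 = 252310.00000
D_2 = 276784.07000
D_3 = 303632.12479
D_4 = 333084.44089
Terminal value at year 4: TV = D_4×(1+g_2)/(r−g_2) = 344076.22744/0.06 = 5734603.79074
P_0 = D_1/(1+r)^1 + D_2/(1+r)^2 + D_3/(1+r)^3 + D_4/(1+r)^4 + TV/(1+r)^4
    = 230841.72004 + 231686.52048 + 232534.41259 + 233385.40770 + 4018118.76918 = 4946566.82998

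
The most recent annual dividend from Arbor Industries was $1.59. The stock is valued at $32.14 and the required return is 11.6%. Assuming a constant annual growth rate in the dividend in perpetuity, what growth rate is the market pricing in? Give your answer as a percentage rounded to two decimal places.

P = D₀(1+g)/(r−g) ⇒ P(r−g) = D₀(1+g) ⇒ g(P+D₀) = P·r − D₀
g = (P·r − D₀)/(P + D₀) = ($32.14×0.116 − $1.59) / ($32.14 + $1.59) = 0.063393

6.34%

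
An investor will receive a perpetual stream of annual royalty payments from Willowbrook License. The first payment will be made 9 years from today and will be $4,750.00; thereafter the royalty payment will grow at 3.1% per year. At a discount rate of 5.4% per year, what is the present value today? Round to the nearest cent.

Value at end of year 8: C₁ / (r − g) = $4,750.00 / (0.054 − 0.031) = $206,521.7391
Discount to today: PV = $206,521.7391 / (1 + 0.054)^8 = $206,521.7391 / 1.523088 = $135,594.13

$135594.13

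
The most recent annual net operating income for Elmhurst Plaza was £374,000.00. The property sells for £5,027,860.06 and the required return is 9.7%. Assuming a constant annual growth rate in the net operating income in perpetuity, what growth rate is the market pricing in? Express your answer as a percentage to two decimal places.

2.10%

P = D₀(1+g)/(r−g) ⇒ P(r−g) = D₀(1+g) ⇒ g(P+D₀) = P·r − D₀
g = (P·r − D₀)/(P + D₀) = (£5,027,860.06×0.097 − £374,000.00) / (£5,027,860.06 + £374,000.00) = 0.021049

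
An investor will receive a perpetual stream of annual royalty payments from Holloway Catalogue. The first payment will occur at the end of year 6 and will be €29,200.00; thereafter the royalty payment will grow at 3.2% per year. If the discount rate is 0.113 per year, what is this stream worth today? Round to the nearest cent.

Value at end of year 5: C₁ / (r − g) = €29,200.00 / (0.113 − 0.032) = €360,493.8272
Discount to today: PV = €360,493.8272 / (1 + 0.113)^5 = €360,493.8272 / 1.707953 = €211,067.81

€211067.81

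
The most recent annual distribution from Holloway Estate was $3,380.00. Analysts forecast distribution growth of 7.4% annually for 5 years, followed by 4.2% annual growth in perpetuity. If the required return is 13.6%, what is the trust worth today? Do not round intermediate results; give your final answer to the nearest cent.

$42626.21

D_1 = 3630.12000
D_2 = 3898.74888
D_3 = 4187.25630
D_4 = 4497.11326
D_5 = 4829.89964
Terminal value at year 5: TV = D_5×(1+g_2)/(r−g_2) = 5032.75543/0.094 = 53539.95138
P_0 = D_1/(1+r)^1 + D_2/(1+r)^2 + D_3/(1+r)^3 + D_4/(1+r)^4 + D_5/(1+r)^5 + TV/(1+r)^5
    = 3195.52817 + 3021.12434 + 2856.23904 + 2700.35275 + 2552.97434 + 28299.99218 = 42626.21082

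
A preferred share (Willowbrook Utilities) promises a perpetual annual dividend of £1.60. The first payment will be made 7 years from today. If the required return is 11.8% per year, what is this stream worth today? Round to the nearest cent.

£6.94

Value at end of year 6: C / r = £1.60 / 0.118 = £13.5593
Discount to today: PV = £13.5593 / (1 + 0.118)^6 = £13.5593 / 1.952769 = £6.94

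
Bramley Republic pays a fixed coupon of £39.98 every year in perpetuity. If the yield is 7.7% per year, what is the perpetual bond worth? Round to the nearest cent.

£519.22

Level perpetuity: PV = C / r = £39.98 / 0.077 = £519.22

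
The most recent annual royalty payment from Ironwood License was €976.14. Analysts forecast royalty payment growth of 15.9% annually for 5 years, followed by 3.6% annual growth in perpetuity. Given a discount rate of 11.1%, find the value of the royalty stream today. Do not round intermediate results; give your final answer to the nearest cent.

D_1 = 1131.34626
D_2 = 1311.23032
D_3 = 1519.71594
D_4 = 1761.35077
D_5 = 2041.40554
Terminal value at year 5: TV = D_5×(1+g_2)/(r−g_2) = 2114.89614/0.075 = 28198.61521
P_0 = D_1/(1+r)^1 + D_2/(1+r)^2 + D_3/(1+r)^3 + D_4/(1+r)^4 + D_5/(1+r)^5 + TV/(1+r)^5
    = 1018.31347 + 1062.30901 + 1108.20535 + 1156.08460 + 1206.03245 + 16659.32830 = 22210.27317

€22210.27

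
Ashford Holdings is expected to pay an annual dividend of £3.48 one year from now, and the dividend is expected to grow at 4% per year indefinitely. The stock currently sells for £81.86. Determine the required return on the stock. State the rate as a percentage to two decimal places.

P = D₁/(r − g) ⇒ r = D₁/P + g = £3.4800/£81.86 + 0.04 = 0.042512 + 0.04 = 0.082512

8.25%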